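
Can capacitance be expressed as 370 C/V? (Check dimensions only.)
Yes

capacitance has SI base units: A^2 * s^4 / (kg * m^2)
C/V reduces to the same SI base units, so it is a valid unit for capacitance.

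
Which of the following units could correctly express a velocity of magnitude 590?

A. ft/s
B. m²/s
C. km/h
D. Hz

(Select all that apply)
A, C

velocity has SI base units: m / s

Checking each option against m / s:
  A. ft/s: ✓ matches
  B. m²/s: ✗ does not match
  C. km/h: ✓ matches
  D. Hz: ✗ does not match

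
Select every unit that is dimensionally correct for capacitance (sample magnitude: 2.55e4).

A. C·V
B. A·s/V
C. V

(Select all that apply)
B

capacitance has SI base units: A^2 * s^4 / (kg * m^2)

Checking each option against A^2 * s^4 / (kg * m^2):
  A. C·V: ✗ does not match
  B. A·s/V: ✓ matches
  C. V: ✗ does not match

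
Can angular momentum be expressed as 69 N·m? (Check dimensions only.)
No

angular momentum has SI base units: kg * m^2 / s
N·m does NOT reduce to kg * m^2 / s; a valid unit for angular momentum would be e.g. kg·m²/s.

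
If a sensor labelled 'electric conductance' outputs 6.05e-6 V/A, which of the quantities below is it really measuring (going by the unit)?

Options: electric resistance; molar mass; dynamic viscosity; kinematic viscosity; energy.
electric resistance

electric conductance should have units dimensionally equivalent to A^2 * s^3 / (kg * m^2) (e.g. S).
The given unit 'V/A' reduces to kg * m^2 / (A^2 * s^3). Of the listed options, that is the dimensionality of electric resistance.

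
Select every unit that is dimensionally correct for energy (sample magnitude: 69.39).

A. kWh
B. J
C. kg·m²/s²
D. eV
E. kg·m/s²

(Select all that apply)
A, B, C, D

energy has SI base units: kg * m^2 / s^2

Checking each option against kg * m^2 / s^2:
  A. kWh: ✓ matches
  B. J: ✓ matches
  C. kg·m²/s²: ✓ matches
  D. eV: ✓ matches
  E. kg·m/s²: ✗ does not match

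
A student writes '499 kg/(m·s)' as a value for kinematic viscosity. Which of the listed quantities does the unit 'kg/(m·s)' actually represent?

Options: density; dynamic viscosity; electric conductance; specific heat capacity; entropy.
dynamic viscosity

kinematic viscosity should have units dimensionally equivalent to m^2 / s (e.g. m²/s).
The given unit 'kg/(m·s)' reduces to kg / (m * s). Of the listed options, that is the dimensionality of dynamic viscosity.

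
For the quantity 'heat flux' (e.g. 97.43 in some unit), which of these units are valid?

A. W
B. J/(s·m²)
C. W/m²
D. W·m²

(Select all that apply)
B, C

heat flux has SI base units: kg / s^3

Checking each option against kg / s^3:
  A. W: ✗ does not match
  B. J/(s·m²): ✓ matches
  C. W/m²: ✓ matches
  D. W·m²: ✗ does not match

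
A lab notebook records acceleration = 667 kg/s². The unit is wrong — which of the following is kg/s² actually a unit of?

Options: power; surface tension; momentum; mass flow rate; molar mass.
surface tension

acceleration should have units dimensionally equivalent to m / s^2 (e.g. m/s²).
The given unit 'kg/s²' reduces to kg / s^2. Of the listed options, that is the dimensionality of surface tension.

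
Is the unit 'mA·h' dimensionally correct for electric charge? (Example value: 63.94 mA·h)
Yes

electric charge has SI base units: A * s
mA·h reduces to the same SI base units, so it is a valid unit for electric charge.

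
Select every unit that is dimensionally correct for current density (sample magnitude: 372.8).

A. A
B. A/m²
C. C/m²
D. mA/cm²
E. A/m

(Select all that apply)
B, D

current density has SI base units: A / m^2

Checking each option against A / m^2:
  A. A: ✗ does not match
  B. A/m²: ✓ matches
  C. C/m²: ✗ does not match
  D. mA/cm²: ✓ matches
  E. A/m: ✗ does not match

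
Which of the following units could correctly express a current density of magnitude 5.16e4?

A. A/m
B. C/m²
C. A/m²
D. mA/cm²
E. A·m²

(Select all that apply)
C, D

current density has SI base units: A / m^2

Checking each option against A / m^2:
  A. A/m: ✗ does not match
  B. C/m²: ✗ does not match
  C. A/m²: ✓ matches
  D. mA/cm²: ✓ matches
  E. A·m²: ✗ does not match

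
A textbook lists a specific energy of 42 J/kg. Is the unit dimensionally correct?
Yes

specific energy has SI base units: m^2 / s^2
J/kg reduces to the same SI base units, so it is a valid unit for specific energy.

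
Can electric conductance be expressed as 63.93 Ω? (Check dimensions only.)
No

electric conductance has SI base units: A^2 * s^3 / (kg * m^2)
Ω does NOT reduce to A^2 * s^3 / (kg * m^2); a valid unit for electric conductance would be e.g. S.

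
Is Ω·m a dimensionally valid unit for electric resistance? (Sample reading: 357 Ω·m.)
No

electric resistance has SI base units: kg * m^2 / (A^2 * s^3)
Ω·m does NOT reduce to kg * m^2 / (A^2 * s^3); a valid unit for electric resistance would be e.g. Ω.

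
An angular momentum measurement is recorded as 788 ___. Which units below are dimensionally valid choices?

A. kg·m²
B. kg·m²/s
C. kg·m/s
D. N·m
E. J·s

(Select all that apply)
B, E

angular momentum has SI base units: kg * m^2 / s

Checking each option against kg * m^2 / s:
  A. kg·m²: ✗ does not match
  B. kg·m²/s: ✓ matches
  C. kg·m/s: ✗ does not match
  D. N·m: ✗ does not match
  E. J·s: ✓ matches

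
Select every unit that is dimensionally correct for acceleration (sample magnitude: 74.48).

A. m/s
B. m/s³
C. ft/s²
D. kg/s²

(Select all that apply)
C

acceleration has SI base units: m / s^2

Checking each option against m / s^2:
  A. m/s: ✗ does not match
  B. m/s³: ✗ does not match
  C. ft/s²: ✓ matches
  D. kg/s²: ✗ does not match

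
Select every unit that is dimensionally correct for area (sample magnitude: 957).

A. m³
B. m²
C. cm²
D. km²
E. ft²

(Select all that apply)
B, C, D, E

area has SI base units: m^2

Checking each option against m^2:
  A. m³: ✗ does not match
  B. m²: ✓ matches
  C. cm²: ✓ matches
  D. km²: ✓ matches
  E. ft²: ✓ matches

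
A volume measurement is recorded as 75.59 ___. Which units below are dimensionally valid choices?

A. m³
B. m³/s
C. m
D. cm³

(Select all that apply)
A, D

volume has SI base units: m^3

Checking each option against m^3:
  A. m³: ✓ matches
  B. m³/s: ✗ does not match
  C. m: ✗ does not match
  D. cm³: ✓ matches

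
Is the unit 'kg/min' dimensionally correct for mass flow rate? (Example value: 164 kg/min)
Yes

mass flow rate has SI base units: kg / s
kg/min reduces to the same SI base units, so it is a valid unit for mass flow rate.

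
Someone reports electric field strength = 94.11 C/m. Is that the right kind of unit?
No

electric field strength has SI base units: kg * m / (A * s^3)
C/m does NOT reduce to kg * m / (A * s^3); a valid unit for electric field strength would be e.g. V/m.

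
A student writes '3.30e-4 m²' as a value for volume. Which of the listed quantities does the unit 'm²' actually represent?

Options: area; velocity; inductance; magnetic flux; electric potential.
area

volume should have units dimensionally equivalent to m^3 (e.g. m³).
The given unit 'm²' reduces to m^2. Of the listed options, that is the dimensionality of area.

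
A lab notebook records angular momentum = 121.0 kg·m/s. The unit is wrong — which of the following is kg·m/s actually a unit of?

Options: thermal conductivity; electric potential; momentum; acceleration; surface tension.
momentum

angular momentum should have units dimensionally equivalent to kg * m^2 / s (e.g. kg·m²/s).
The given unit 'kg·m/s' reduces to kg * m / s. Of the listed options, that is the dimensionality of momentum.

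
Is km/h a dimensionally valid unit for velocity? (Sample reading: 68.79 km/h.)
Yes

velocity has SI base units: m / s
km/h reduces to the same SI base units, so it is a valid unit for velocity.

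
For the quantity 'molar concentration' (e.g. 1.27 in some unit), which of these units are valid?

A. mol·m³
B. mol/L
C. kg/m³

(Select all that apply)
B

molar concentration has SI base units: mol / m^3

Checking each option against mol / m^3:
  A. mol·m³: ✗ does not match
  B. mol/L: ✓ matches
  C. kg/m³: ✗ does not match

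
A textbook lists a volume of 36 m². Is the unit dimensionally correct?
No

volume has SI base units: m^3
m² does NOT reduce to m^3; a valid unit for volume would be e.g. m³.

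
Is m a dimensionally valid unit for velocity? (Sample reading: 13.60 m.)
No

velocity has SI base units: m / s
m does NOT reduce to m / s; a valid unit for velocity would be e.g. m/s.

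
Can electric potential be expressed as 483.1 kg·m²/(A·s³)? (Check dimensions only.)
Yes

electric potential has SI base units: kg * m^2 / (A * s^3)
kg·m²/(A·s³) reduces to the same SI base units, so it is a valid unit for electric potential.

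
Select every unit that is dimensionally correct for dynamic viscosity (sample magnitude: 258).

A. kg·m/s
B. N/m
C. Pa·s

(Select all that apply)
C

dynamic viscosity has SI base units: kg / (m * s)

Checking each option against kg / (m * s):
  A. kg·m/s: ✗ does not match
  B. N/m: ✗ does not match
  C. Pa·s: ✓ matches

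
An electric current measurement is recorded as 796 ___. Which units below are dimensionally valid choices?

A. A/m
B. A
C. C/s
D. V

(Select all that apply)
B, C

electric current has SI base units: A

Checking each option against A:
  A. A/m: ✗ does not match
  B. A: ✓ matches
  C. C/s: ✓ matches
  D. V: ✗ does not match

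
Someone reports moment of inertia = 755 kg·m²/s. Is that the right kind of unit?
No

moment of inertia has SI base units: kg * m^2
kg·m²/s does NOT reduce to kg * m^2; a valid unit for moment of inertia would be e.g. kg·m².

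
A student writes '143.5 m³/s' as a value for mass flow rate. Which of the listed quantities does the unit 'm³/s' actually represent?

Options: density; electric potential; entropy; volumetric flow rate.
volumetric flow rate

mass flow rate should have units dimensionally equivalent to kg / s (e.g. kg/s).
The given unit 'm³/s' reduces to m^3 / s. Of the listed options, that is the dimensionality of volumetric flow rate.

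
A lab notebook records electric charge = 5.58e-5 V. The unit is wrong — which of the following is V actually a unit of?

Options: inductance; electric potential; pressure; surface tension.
electric potential

electric charge should have units dimensionally equivalent to A * s (e.g. C).
The given unit 'V' reduces to kg * m^2 / (A * s^3). Of the listed options, that is the dimensionality of electric potential.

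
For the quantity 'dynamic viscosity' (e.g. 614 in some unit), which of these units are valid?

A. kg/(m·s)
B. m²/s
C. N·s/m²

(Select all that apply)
A, C

dynamic viscosity has SI base units: kg / (m * s)

Checking each option against kg / (m * s):
  A. kg/(m·s): ✓ matches
  B. m²/s: ✗ does not match
  C. N·s/m²: ✓ matches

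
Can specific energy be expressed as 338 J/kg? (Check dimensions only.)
Yes

specific energy has SI base units: m^2 / s^2
J/kg reduces to the same SI base units, so it is a valid unit for specific energy.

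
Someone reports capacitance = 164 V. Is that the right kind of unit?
No

capacitance has SI base units: A^2 * s^4 / (kg * m^2)
V does NOT reduce to A^2 * s^4 / (kg * m^2); a valid unit for capacitance would be e.g. F.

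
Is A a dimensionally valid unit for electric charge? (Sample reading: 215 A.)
No

electric charge has SI base units: A * s
A does NOT reduce to A * s; a valid unit for electric charge would be e.g. C.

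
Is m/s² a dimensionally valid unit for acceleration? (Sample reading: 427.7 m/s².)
Yes

acceleration has SI base units: m / s^2
m/s² reduces to the same SI base units, so it is a valid unit for acceleration.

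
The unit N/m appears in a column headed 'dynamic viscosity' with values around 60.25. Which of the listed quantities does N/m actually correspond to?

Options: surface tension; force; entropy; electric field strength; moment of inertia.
surface tension

dynamic viscosity should have units dimensionally equivalent to kg / (m * s) (e.g. Pa·s).
The given unit 'N/m' reduces to kg / s^2. Of the listed options, that is the dimensionality of surface tension.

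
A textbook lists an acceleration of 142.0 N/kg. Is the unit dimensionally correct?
Yes

acceleration has SI base units: m / s^2
N/kg reduces to the same SI base units, so it is a valid unit for acceleration.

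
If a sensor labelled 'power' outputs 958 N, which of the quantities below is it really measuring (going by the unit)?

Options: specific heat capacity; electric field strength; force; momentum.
force

power should have units dimensionally equivalent to kg * m^2 / s^3 (e.g. W).
The given unit 'N' reduces to kg * m / s^2. Of the listed options, that is the dimensionality of force.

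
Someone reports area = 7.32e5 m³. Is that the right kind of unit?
No

area has SI base units: m^2
m³ does NOT reduce to m^2; a valid unit for area would be e.g. m².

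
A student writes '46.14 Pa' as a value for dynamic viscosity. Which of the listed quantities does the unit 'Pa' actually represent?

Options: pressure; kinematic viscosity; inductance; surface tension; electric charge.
pressure

dynamic viscosity should have units dimensionally equivalent to kg / (m * s) (e.g. Pa·s).
The given unit 'Pa' reduces to kg / (m * s^2). Of the listed options, that is the dimensionality of pressure.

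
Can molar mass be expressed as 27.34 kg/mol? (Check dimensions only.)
Yes

molar mass has SI base units: kg / mol
kg/mol reduces to the same SI base units, so it is a valid unit for molar mass.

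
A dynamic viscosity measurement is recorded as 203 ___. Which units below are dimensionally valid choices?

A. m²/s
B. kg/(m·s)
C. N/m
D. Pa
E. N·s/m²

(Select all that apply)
B, E

dynamic viscosity has SI base units: kg / (m * s)

Checking each option against kg / (m * s):
  A. m²/s: ✗ does not match
  B. kg/(m·s): ✓ matches
  C. N/m: ✗ does not match
  D. Pa: ✗ does not match
  E. N·s/m²: ✓ matches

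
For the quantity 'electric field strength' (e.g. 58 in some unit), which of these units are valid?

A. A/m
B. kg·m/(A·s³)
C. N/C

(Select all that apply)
B, C

electric field strength has SI base units: kg * m / (A * s^3)

Checking each option against kg * m / (A * s^3):
  A. A/m: ✗ does not match
  B. kg·m/(A·s³): ✓ matches
  C. N/C: ✓ matches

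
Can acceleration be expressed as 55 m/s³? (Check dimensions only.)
No

acceleration has SI base units: m / s^2
m/s³ does NOT reduce to m / s^2; a valid unit for acceleration would be e.g. m/s².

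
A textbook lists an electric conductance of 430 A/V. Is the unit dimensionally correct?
Yes

electric conductance has SI base units: A^2 * s^3 / (kg * m^2)
A/V reduces to the same SI base units, so it is a valid unit for electric conductance.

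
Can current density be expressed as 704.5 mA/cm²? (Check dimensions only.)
Yes

current density has SI base units: A / m^2
mA/cm² reduces to the same SI base units, so it is a valid unit for current density.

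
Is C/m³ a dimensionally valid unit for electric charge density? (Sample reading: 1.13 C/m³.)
Yes

electric charge density has SI base units: A * s / m^3
C/m³ reduces to the same SI base units, so it is a valid unit for electric charge density.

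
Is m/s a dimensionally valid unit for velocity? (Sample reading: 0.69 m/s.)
Yes

velocity has SI base units: m / s
m/s reduces to the same SI base units, so it is a valid unit for velocity.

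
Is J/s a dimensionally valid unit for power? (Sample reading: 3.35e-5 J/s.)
Yes

power has SI base units: kg * m^2 / s^3
J/s reduces to the same SI base units, so it is a valid unit for power.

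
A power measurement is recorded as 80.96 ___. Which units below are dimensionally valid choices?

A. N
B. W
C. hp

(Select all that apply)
B, C

power has SI base units: kg * m^2 / s^3

Checking each option against kg * m^2 / s^3:
  A. N: ✗ does not match
  B. W: ✓ matches
  C. hp: ✓ matches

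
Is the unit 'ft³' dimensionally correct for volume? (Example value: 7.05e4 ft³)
Yes

volume has SI base units: m^3
ft³ reduces to the same SI base units, so it is a valid unit for volume.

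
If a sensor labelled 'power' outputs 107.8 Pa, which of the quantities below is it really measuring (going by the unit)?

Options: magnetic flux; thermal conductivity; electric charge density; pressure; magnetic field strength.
pressure

power should have units dimensionally equivalent to kg * m^2 / s^3 (e.g. W).
The given unit 'Pa' reduces to kg / (m * s^2). Of the listed options, that is the dimensionality of pressure.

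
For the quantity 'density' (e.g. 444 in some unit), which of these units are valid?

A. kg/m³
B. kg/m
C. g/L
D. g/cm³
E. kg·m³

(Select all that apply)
A, C, D

density has SI base units: kg / m^3

Checking each option against kg / m^3:
  A. kg/m³: ✓ matches
  B. kg/m: ✗ does not match
  C. g/L: ✓ matches
  D. g/cm³: ✓ matches
  E. kg·m³: ✗ does not match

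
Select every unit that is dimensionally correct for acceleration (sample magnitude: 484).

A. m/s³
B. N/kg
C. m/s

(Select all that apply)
B

acceleration has SI base units: m / s^2

Checking each option against m / s^2:
  A. m/s³: ✗ does not match
  B. N/kg: ✓ matches
  C. m/s: ✗ does not match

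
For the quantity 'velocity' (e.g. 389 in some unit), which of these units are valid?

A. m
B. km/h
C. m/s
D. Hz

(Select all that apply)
B, C

velocity has SI base units: m / s

Checking each option against m / s:
  A. m: ✗ does not match
  B. km/h: ✓ matches
  C. m/s: ✓ matches
  D. Hz: ✗ does not match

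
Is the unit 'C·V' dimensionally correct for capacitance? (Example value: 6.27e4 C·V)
No

capacitance has SI base units: A^2 * s^4 / (kg * m^2)
C·V does NOT reduce to A^2 * s^4 / (kg * m^2); a valid unit for capacitance would be e.g. F.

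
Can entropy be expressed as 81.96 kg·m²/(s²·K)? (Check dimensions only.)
Yes

entropy has SI base units: kg * m^2 / (s^2 * K)
kg·m²/(s²·K) reduces to the same SI base units, so it is a valid unit for entropy.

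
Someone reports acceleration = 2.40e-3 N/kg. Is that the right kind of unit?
Yes

acceleration has SI base units: m / s^2
N/kg reduces to the same SI base units, so it is a valid unit for acceleration.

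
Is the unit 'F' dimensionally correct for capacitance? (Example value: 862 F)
Yes

capacitance has SI base units: A^2 * s^4 / (kg * m^2)
F reduces to the same SI base units, so it is a valid unit for capacitance.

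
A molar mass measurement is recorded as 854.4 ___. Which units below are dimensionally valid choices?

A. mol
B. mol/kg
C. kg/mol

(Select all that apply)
C

molar mass has SI base units: kg / mol

Checking each option against kg / mol:
  A. mol: ✗ does not match
  B. mol/kg: ✗ does not match
  C. kg/mol: ✓ matches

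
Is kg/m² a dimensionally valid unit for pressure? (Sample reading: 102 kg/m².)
No

pressure has SI base units: kg / (m * s^2)
kg/m² does NOT reduce to kg / (m * s^2); a valid unit for pressure would be e.g. Pa.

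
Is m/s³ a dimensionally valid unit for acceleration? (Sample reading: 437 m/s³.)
No

acceleration has SI base units: m / s^2
m/s³ does NOT reduce to m / s^2; a valid unit for acceleration would be e.g. m/s².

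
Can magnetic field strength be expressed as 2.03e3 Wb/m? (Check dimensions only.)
No

magnetic field strength has SI base units: A / m
Wb/m does NOT reduce to A / m; a valid unit for magnetic field strength would be e.g. A/m.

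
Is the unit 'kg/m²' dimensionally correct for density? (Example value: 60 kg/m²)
No

density has SI base units: kg / m^3
kg/m² does NOT reduce to kg / m^3; a valid unit for density would be e.g. kg/m³.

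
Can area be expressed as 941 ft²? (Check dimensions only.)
Yes

area has SI base units: m^2
ft² reduces to the same SI base units, so it is a valid unit for area.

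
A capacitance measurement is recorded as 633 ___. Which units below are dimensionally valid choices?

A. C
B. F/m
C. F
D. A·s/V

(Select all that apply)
C, D

capacitance has SI base units: A^2 * s^4 / (kg * m^2)

Checking each option against A^2 * s^4 / (kg * m^2):
  A. C: ✗ does not match
  B. F/m: ✗ does not match
  C. F: ✓ matches
  D. A·s/V: ✓ matches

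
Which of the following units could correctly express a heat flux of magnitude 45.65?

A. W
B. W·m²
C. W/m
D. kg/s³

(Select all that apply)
D

heat flux has SI base units: kg / s^3

Checking each option against kg / s^3:
  A. W: ✗ does not match
  B. W·m²: ✗ does not match
  C. W/m: ✗ does not match
  D. kg/s³: ✓ matches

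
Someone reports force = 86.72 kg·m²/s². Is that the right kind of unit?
No

force has SI base units: kg * m / s^2
kg·m²/s² does NOT reduce to kg * m / s^2; a valid unit for force would be e.g. N.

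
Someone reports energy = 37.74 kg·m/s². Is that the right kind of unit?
No

energy has SI base units: kg * m^2 / s^2
kg·m/s² does NOT reduce to kg * m^2 / s^2; a valid unit for energy would be e.g. J.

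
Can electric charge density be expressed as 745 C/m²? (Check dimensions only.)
No

electric charge density has SI base units: A * s / m^3
C/m² does NOT reduce to A * s / m^3; a valid unit for electric charge density would be e.g. C/m³.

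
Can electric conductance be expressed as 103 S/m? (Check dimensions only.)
No

electric conductance has SI base units: A^2 * s^3 / (kg * m^2)
S/m does NOT reduce to A^2 * s^3 / (kg * m^2); a valid unit for electric conductance would be e.g. S.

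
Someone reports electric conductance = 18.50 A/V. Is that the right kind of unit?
Yes

electric conductance has SI base units: A^2 * s^3 / (kg * m^2)
A/V reduces to the same SI base units, so it is a valid unit for electric conductance.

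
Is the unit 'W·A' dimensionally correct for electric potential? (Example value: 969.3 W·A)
No

electric potential has SI base units: kg * m^2 / (A * s^3)
W·A does NOT reduce to kg * m^2 / (A * s^3); a valid unit for electric potential would be e.g. V.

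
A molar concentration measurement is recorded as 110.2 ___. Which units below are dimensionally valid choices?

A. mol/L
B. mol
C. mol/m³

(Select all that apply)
A, C

molar concentration has SI base units: mol / m^3

Checking each option against mol / m^3:
  A. mol/L: ✓ matches
  B. mol: ✗ does not match
  C. mol/m³: ✓ matches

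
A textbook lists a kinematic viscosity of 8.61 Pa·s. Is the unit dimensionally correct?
No

kinematic viscosity has SI base units: m^2 / s
Pa·s does NOT reduce to m^2 / s; a valid unit for kinematic viscosity would be e.g. m²/s.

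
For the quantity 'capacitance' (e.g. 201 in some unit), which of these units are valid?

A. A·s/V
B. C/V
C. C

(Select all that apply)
A, B

capacitance has SI base units: A^2 * s^4 / (kg * m^2)

Checking each option against A^2 * s^4 / (kg * m^2):
  A. A·s/V: ✓ matches
  B. C/V: ✓ matches
  C. C: ✗ does not match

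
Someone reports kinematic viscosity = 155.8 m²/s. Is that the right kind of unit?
Yes

kinematic viscosity has SI base units: m^2 / s
m²/s reduces to the same SI base units, so it is a valid unit for kinematic viscosity.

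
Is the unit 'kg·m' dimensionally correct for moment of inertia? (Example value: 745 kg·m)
No

moment of inertia has SI base units: kg * m^2
kg·m does NOT reduce to kg * m^2; a valid unit for moment of inertia would be e.g. kg·m².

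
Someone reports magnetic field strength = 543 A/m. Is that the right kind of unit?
Yes

magnetic field strength has SI base units: A / m
A/m reduces to the same SI base units, so it is a valid unit for magnetic field strength.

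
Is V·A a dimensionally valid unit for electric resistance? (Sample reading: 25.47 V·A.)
No

electric resistance has SI base units: kg * m^2 / (A^2 * s^3)
V·A does NOT reduce to kg * m^2 / (A^2 * s^3); a valid unit for electric resistance would be e.g. Ω.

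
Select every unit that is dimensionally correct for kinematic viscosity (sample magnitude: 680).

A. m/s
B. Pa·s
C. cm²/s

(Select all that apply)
C

kinematic viscosity has SI base units: m^2 / s

Checking each option against m^2 / s:
  A. m/s: ✗ does not match
  B. Pa·s: ✗ does not match
  C. cm²/s: ✓ matches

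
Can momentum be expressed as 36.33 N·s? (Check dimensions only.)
Yes

momentum has SI base units: kg * m / s
N·s reduces to the same SI base units, so it is a valid unit for momentum.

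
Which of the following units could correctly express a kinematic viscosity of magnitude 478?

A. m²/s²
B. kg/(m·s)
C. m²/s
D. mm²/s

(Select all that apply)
C, D

kinematic viscosity has SI base units: m^2 / s

Checking each option against m^2 / s:
  A. m²/s²: ✗ does not match
  B. kg/(m·s): ✗ does not match
  C. m²/s: ✓ matches
  D. mm²/s: ✓ matches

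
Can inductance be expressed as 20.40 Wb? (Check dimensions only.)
No

inductance has SI base units: kg * m^2 / (A^2 * s^2)
Wb does NOT reduce to kg * m^2 / (A^2 * s^2); a valid unit for inductance would be e.g. H.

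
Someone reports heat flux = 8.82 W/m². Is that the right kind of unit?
Yes

heat flux has SI base units: kg / s^3
W/m² reduces to the same SI base units, so it is a valid unit for heat flux.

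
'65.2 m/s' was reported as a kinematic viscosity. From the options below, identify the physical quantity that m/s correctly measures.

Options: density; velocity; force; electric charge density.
velocity

kinematic viscosity should have units dimensionally equivalent to m^2 / s (e.g. m²/s).
The given unit 'm/s' reduces to m / s. Of the listed options, that is the dimensionality of velocity.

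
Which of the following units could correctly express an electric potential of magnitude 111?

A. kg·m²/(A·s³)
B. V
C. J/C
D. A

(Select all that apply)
A, B, C

electric potential has SI base units: kg * m^2 / (A * s^3)

Checking each option against kg * m^2 / (A * s^3):
  A. kg·m²/(A·s³): ✓ matches
  B. V: ✓ matches
  C. J/C: ✓ matches
  D. A: ✗ does not match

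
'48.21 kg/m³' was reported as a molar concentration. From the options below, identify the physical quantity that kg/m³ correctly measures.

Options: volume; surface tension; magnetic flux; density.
density

molar concentration should have units dimensionally equivalent to mol / m^3 (e.g. mol/m³).
The given unit 'kg/m³' reduces to kg / m^3. Of the listed options, that is the dimensionality of density.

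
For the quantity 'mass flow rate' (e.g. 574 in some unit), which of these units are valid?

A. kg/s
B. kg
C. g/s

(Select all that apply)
A, C

mass flow rate has SI base units: kg / s

Checking each option against kg / s:
  A. kg/s: ✓ matches
  B. kg: ✗ does not match
  C. g/s: ✓ matches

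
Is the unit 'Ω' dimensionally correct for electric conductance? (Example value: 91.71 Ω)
No

electric conductance has SI base units: A^2 * s^3 / (kg * m^2)
Ω does NOT reduce to A^2 * s^3 / (kg * m^2); a valid unit for electric conductance would be e.g. S.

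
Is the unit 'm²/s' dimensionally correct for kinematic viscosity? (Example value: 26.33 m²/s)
Yes

kinematic viscosity has SI base units: m^2 / s
m²/s reduces to the same SI base units, so it is a valid unit for kinematic viscosity.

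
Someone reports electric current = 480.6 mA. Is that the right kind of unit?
Yes

electric current has SI base units: A
mA reduces to the same SI base units, so it is a valid unit for electric current.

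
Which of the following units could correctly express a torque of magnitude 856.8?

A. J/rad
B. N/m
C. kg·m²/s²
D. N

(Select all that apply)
A, C

torque has SI base units: kg * m^2 / s^2

Checking each option against kg * m^2 / s^2:
  A. J/rad: ✓ matches
  B. N/m: ✗ does not match
  C. kg·m²/s²: ✓ matches
  D. N: ✗ does not match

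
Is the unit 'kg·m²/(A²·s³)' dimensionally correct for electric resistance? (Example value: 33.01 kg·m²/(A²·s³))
Yes

electric resistance has SI base units: kg * m^2 / (A^2 * s^3)
kg·m²/(A²·s³) reduces to the same SI base units, so it is a valid unit for electric resistance.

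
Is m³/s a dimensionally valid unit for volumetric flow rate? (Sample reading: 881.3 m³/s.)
Yes

volumetric flow rate has SI base units: m^3 / s
m³/s reduces to the same SI base units, so it is a valid unit for volumetric flow rate.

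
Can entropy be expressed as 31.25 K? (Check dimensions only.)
No

entropy has SI base units: kg * m^2 / (s^2 * K)
K does NOT reduce to kg * m^2 / (s^2 * K); a valid unit for entropy would be e.g. J/K.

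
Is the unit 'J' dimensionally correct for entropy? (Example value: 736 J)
No

entropy has SI base units: kg * m^2 / (s^2 * K)
J does NOT reduce to kg * m^2 / (s^2 * K); a valid unit for entropy would be e.g. J/K.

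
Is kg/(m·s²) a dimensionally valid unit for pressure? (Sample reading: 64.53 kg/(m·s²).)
Yes

pressure has SI base units: kg / (m * s^2)
kg/(m·s²) reduces to the same SI base units, so it is a valid unit for pressure.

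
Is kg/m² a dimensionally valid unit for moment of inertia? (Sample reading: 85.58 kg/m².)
No

moment of inertia has SI base units: kg * m^2
kg/m² does NOT reduce to kg * m^2; a valid unit for moment of inertia would be e.g. kg·m².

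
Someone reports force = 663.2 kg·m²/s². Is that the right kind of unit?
No

force has SI base units: kg * m / s^2
kg·m²/s² does NOT reduce to kg * m / s^2; a valid unit for force would be e.g. N.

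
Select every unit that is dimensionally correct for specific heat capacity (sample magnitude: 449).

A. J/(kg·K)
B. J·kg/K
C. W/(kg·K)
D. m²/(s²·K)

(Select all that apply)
A, D

specific heat capacity has SI base units: m^2 / (s^2 * K)

Checking each option against m^2 / (s^2 * K):
  A. J/(kg·K): ✓ matches
  B. J·kg/K: ✗ does not match
  C. W/(kg·K): ✗ does not match
  D. m²/(s²·K): ✓ matches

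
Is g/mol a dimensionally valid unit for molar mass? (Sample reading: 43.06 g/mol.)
Yes

molar mass has SI base units: kg / mol
g/mol reduces to the same SI base units, so it is a valid unit for molar mass.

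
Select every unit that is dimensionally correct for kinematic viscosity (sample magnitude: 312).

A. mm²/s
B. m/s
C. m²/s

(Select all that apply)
A, C

kinematic viscosity has SI base units: m^2 / s

Checking each option against m^2 / s:
  A. mm²/s: ✓ matches
  B. m/s: ✗ does not match
  C. m²/s: ✓ matches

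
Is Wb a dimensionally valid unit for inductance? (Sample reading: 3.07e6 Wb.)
No

inductance has SI base units: kg * m^2 / (A^2 * s^2)
Wb does NOT reduce to kg * m^2 / (A^2 * s^2); a valid unit for inductance would be e.g. H.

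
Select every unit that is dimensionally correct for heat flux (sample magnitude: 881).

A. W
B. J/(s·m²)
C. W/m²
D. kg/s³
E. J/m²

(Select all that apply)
B, C, D

heat flux has SI base units: kg / s^3

Checking each option against kg / s^3:
  A. W: ✗ does not match
  B. J/(s·m²): ✓ matches
  C. W/m²: ✓ matches
  D. kg/s³: ✓ matches
  E. J/m²: ✗ does not match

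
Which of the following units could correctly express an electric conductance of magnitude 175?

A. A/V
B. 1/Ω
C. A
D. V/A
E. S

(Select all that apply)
A, B, E

electric conductance has SI base units: A^2 * s^3 / (kg * m^2)

Checking each option against A^2 * s^3 / (kg * m^2):
  A. A/V: ✓ matches
  B. 1/Ω: ✓ matches
  C. A: ✗ does not match
  D. V/A: ✗ does not match
  E. S: ✓ matches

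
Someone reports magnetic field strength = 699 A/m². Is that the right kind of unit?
No

magnetic field strength has SI base units: A / m
A/m² does NOT reduce to A / m; a valid unit for magnetic field strength would be e.g. A/m.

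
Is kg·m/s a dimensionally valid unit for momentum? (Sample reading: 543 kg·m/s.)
Yes

momentum has SI base units: kg * m / s
kg·m/s reduces to the same SI base units, so it is a valid unit for momentum.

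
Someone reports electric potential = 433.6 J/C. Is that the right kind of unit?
Yes

electric potential has SI base units: kg * m^2 / (A * s^3)
J/C reduces to the same SI base units, so it is a valid unit for electric potential.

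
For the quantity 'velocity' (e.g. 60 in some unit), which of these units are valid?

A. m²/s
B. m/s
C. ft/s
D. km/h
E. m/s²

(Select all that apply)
B, C, D

velocity has SI base units: m / s

Checking each option against m / s:
  A. m²/s: ✗ does not match
  B. m/s: ✓ matches
  C. ft/s: ✓ matches
  D. km/h: ✓ matches
  E. m/s²: ✗ does not match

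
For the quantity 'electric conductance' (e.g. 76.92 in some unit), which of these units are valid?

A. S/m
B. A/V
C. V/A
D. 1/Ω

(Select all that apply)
B, D

electric conductance has SI base units: A^2 * s^3 / (kg * m^2)

Checking each option against A^2 * s^3 / (kg * m^2):
  A. S/m: ✗ does not match
  B. A/V: ✓ matches
  C. V/A: ✗ does not match
  D. 1/Ω: ✓ matches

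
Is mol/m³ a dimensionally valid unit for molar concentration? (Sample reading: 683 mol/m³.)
Yes

molar concentration has SI base units: mol / m^3
mol/m³ reduces to the same SI base units, so it is a valid unit for molar concentration.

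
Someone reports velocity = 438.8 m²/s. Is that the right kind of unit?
No

velocity has SI base units: m / s
m²/s does NOT reduce to m / s; a valid unit for velocity would be e.g. m/s.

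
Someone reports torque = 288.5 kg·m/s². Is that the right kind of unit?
No

torque has SI base units: kg * m^2 / s^2
kg·m/s² does NOT reduce to kg * m^2 / s^2; a valid unit for torque would be e.g. N·m.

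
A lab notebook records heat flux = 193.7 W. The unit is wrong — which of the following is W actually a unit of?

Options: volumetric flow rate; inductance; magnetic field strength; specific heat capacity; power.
power

heat flux should have units dimensionally equivalent to kg / s^3 (e.g. W/m²).
The given unit 'W' reduces to kg * m^2 / s^3. Of the listed options, that is the dimensionality of power.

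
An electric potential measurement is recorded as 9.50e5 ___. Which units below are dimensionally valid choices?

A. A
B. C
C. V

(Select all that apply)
C

electric potential has SI base units: kg * m^2 / (A * s^3)

Checking each option against kg * m^2 / (A * s^3):
  A. A: ✗ does not match
  B. C: ✗ does not match
  C. V: ✓ matches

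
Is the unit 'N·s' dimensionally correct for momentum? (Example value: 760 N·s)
Yes

momentum has SI base units: kg * m / s
N·s reduces to the same SI base units, so it is a valid unit for momentum.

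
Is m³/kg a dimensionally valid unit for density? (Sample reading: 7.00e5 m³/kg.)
No

density has SI base units: kg / m^3
m³/kg does NOT reduce to kg / m^3; a valid unit for density would be e.g. kg/m³.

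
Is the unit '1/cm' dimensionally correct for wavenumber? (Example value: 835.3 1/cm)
Yes

wavenumber has SI base units: 1 / m
1/cm reduces to the same SI base units, so it is a valid unit for wavenumber.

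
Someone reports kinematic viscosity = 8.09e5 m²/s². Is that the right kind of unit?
No

kinematic viscosity has SI base units: m^2 / s
m²/s² does NOT reduce to m^2 / s; a valid unit for kinematic viscosity would be e.g. m²/s.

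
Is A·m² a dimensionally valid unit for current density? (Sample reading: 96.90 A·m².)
No

current density has SI base units: A / m^2
A·m² does NOT reduce to A / m^2; a valid unit for current density would be e.g. A/m².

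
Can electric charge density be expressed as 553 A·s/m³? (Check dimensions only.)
Yes

electric charge density has SI base units: A * s / m^3
A·s/m³ reduces to the same SI base units, so it is a valid unit for electric charge density.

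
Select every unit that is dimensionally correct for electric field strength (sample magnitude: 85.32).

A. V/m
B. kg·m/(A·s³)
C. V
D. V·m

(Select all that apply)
A, B

electric field strength has SI base units: kg * m / (A * s^3)

Checking each option against kg * m / (A * s^3):
  A. V/m: ✓ matches
  B. kg·m/(A·s³): ✓ matches
  C. V: ✗ does not match
  D. V·m: ✗ does not match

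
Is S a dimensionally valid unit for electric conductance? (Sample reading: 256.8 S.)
Yes

electric conductance has SI base units: A^2 * s^3 / (kg * m^2)
S reduces to the same SI base units, so it is a valid unit for electric conductance.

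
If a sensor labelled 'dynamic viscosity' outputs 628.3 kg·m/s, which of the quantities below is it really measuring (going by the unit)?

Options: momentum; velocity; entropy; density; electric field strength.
momentum

dynamic viscosity should have units dimensionally equivalent to kg / (m * s) (e.g. Pa·s).
The given unit 'kg·m/s' reduces to kg * m / s. Of the listed options, that is the dimensionality of momentum.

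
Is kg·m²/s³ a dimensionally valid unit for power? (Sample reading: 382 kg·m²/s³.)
Yes

power has SI base units: kg * m^2 / s^3
kg·m²/s³ reduces to the same SI base units, so it is a valid unit for power.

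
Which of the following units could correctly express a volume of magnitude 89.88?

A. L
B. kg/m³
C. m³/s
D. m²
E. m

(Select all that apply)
A

volume has SI base units: m^3

Checking each option against m^3:
  A. L: ✓ matches
  B. kg/m³: ✗ does not match
  C. m³/s: ✗ does not match
  D. m²: ✗ does not match
  E. m: ✗ does not match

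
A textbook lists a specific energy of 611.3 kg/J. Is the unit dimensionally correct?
No

specific energy has SI base units: m^2 / s^2
kg/J does NOT reduce to m^2 / s^2; a valid unit for specific energy would be e.g. J/kg.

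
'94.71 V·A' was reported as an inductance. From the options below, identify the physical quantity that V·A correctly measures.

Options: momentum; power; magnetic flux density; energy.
power

inductance should have units dimensionally equivalent to kg * m^2 / (A^2 * s^2) (e.g. H).
The given unit 'V·A' reduces to kg * m^2 / s^3. Of the listed options, that is the dimensionality of power.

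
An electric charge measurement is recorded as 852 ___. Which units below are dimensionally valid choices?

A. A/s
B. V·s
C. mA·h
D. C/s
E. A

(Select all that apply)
C

electric charge has SI base units: A * s

Checking each option against A * s:
  A. A/s: ✗ does not match
  B. V·s: ✗ does not match
  C. mA·h: ✓ matches
  D. C/s: ✗ does not match
  E. A: ✗ does not match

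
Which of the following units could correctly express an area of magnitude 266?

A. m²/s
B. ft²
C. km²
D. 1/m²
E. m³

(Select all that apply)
B, C

area has SI base units: m^2

Checking each option against m^2:
  A. m²/s: ✗ does not match
  B. ft²: ✓ matches
  C. km²: ✓ matches
  D. 1/m²: ✗ does not match
  E. m³: ✗ does not match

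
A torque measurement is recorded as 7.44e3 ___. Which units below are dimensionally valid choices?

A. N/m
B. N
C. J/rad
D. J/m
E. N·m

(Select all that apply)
C, E

torque has SI base units: kg * m^2 / s^2

Checking each option against kg * m^2 / s^2:
  A. N/m: ✗ does not match
  B. N: ✗ does not match
  C. J/rad: ✓ matches
  D. J/m: ✗ does not match
  E. N·m: ✓ matches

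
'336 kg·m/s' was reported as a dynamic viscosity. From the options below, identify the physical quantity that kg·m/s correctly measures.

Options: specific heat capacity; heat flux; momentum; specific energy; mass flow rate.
momentum

dynamic viscosity should have units dimensionally equivalent to kg / (m * s) (e.g. Pa·s).
The given unit 'kg·m/s' reduces to kg * m / s. Of the listed options, that is the dimensionality of momentum.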